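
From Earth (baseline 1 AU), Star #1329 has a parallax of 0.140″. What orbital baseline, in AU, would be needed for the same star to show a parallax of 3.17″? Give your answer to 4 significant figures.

Parallax scales linearly with baseline: p ∝ B, so B = p_target / p_Earth × 1 AU.
B = 3.17 / 0.140 = 22.643 AU.

22.64 AU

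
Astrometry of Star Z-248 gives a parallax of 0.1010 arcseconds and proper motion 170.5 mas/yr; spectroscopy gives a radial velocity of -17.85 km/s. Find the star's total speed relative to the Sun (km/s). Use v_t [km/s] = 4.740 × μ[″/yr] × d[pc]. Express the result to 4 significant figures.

19.56 km/s

d = 1/p = 1/0.1010″ = 9.901 pc.
μ = 170.5 mas/yr = 0.1705 ″/yr.
v_t = 4.740 μ d = 4.740 × 0.1705 × 9.901 = 8.0017 km/s.
v = √(v_r² + v_t²) = √((-17.85)² + 8.0017²) = √382.65 = 19.561 km/s.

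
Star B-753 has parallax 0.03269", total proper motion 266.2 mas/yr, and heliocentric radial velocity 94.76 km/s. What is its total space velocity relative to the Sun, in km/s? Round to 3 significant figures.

102 km/s

d = 1/p = 1/0.03269″ = 30.59 pc.
μ = 266.2 mas/yr = 0.2662 ″/yr.
v_t = 4.740 μ d = 4.740 × 0.2662 × 30.59 = 38.598 km/s.
v = √(v_r² + v_t²) = √(94.76² + 38.598²) = √10469.3 = 102.32 km/s.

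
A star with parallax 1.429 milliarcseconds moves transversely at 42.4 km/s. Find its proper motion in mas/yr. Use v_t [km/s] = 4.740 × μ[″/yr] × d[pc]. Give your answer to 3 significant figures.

d = 1/p = 1/0.001429″ = 699.79 pc.
μ = v_t / (4.74 d) = 42.4 / (4.74 × 699.79) = 42.4 / 3317 = 0.012783 ″/yr = 12.783 mas/yr.

12.8 mas/yr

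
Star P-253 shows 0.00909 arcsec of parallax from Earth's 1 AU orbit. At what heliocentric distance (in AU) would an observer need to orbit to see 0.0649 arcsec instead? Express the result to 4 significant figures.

Parallax scales linearly with baseline: p ∝ B, so B = p_target / p_Earth × 1 AU.
B = 0.0649 / 0.00909 = 7.1397 AU.

7.140 AU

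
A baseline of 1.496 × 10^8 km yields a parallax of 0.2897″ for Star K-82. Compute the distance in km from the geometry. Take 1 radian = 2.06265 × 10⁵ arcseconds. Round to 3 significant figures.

θ = 0.2897″ = 0.2897/206265 = 1.4045 × 10^-6 rad.
d = B/θ = (1.496 × 10^8) / (1.4045 × 10^-6) = 1.0651 × 10^14 km.

1.07 × 10^14 km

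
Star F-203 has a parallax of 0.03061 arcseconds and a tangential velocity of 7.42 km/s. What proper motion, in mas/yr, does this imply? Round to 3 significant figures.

47.9 mas/yr

d = 1/p = 1/0.03061″ = 32.669 pc.
μ = v_t / (4.74 d) = 7.42 / (4.74 × 32.669) = 7.42 / 154.85 = 0.047917 ″/yr = 47.917 mas/yr.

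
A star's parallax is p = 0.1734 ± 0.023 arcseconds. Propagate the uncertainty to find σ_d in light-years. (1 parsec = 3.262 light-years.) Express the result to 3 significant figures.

d = 1/p, so σ_d = σ_p / p².
σ_d = 0.0230 / (0.1734)² = 0.0230 / 0.030068 = 0.76493 pc = 0.76493 × 3.262 ly = 2.4952 ly.

2.50 ly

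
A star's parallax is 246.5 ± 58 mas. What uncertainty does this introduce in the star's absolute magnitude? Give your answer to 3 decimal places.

σ_M = 0.511 mag

M = m − 5 log₁₀ d + 5 = m + 5 log₁₀ p + 5, so ∂M/∂p = 5/(p ln 10).
σ_M = (5/ln 10) · (σ_p/p) = 2.1715 × 58/246.5 = 2.1715 × 0.23529 = 0.51093.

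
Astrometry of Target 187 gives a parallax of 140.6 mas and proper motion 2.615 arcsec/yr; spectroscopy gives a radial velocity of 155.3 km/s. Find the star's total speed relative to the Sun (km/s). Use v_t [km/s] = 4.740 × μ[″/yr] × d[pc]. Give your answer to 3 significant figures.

d = 1/p = 1/0.1406″ = 7.1124 pc.
v_t = 4.740 μ d = 4.740 × 2.615 × 7.1124 = 88.159 km/s.
v = √(v_r² + v_t²) = √(155.3² + 88.159²) = √31890.1 = 178.58 km/s.

179 km/s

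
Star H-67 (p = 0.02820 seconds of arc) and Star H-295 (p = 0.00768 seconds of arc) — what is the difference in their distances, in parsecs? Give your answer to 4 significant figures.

94.75 pc

d_A = 1/0.02820″ = 35.461 pc; d_B = 1/0.007680″ = 130.21 pc.
|d_B − d_A| = |130.21 − 35.461| = 94.749 pc.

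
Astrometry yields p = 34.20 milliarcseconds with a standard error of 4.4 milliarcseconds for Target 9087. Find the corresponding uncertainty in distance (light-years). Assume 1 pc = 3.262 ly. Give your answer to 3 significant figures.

12.3 ly

d = 1/p, so σ_d = σ_p / p².
σ_d = 0.00440 / (0.03420)² = 0.00440 / 0.0011696 = 3.762 pc = 3.762 × 3.262 ly = 12.272 ly.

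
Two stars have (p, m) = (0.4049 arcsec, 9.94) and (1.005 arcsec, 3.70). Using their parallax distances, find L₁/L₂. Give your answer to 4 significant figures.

d₁ = 1/p₁ = 1/0.4049″ = 2.4697 pc; d₂ = 1/p₂ = 1/1.005″ = 0.99502 pc.
M₁ = m₁ − 5 log₁₀ d₁ + 5 = 9.94 − 1.9632 + 5 = 12.9768.
M₂ = 3.70 − (-0.0108) + 5 = 8.7108.
L₁/L₂ = 10^(0.4(M₂ − M₁)) = 10^(0.4 × (-4.2660)) = 10^(-1.70640) = 0.019661.

L₁/L₂ = 0.01966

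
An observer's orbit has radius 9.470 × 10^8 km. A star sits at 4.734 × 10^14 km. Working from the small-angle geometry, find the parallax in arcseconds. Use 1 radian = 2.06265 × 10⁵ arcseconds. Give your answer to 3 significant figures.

θ ≈ B/d = (9.470 × 10^8) / (4.734 × 10^14) = 2.0004 × 10^-6 rad.
In arcseconds: 2.0004 × 10^-6 × 206265 = 0.41261″.

0.413 arcsec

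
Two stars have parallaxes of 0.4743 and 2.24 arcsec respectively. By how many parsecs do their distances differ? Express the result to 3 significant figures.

d_A = 1/0.4743″ = 2.1084 pc; d_B = 1/2.240″ = 0.44643 pc.
|d_B − d_A| = |0.44643 − 2.1084| = 1.662 pc.

1.66 pc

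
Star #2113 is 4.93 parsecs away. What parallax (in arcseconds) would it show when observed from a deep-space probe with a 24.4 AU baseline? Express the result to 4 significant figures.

4.949 arcsec

p (arcsec) = B (AU) / d (pc).
p = 24.4 / 4.93 = 4.9493 arcsec.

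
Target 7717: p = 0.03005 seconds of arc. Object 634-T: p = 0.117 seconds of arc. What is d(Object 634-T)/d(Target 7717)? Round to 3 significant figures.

0.257

Since d = 1/p, d_B/d_A = p_A/p_B.
= 0.03005 / 0.117 = 0.25684.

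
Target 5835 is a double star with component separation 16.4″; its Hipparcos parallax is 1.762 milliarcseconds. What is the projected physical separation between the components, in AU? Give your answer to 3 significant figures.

9310 AU

d = 1/p = 1/0.001762″ = 567.54 pc.
At distance d (pc), an angle of θ arcsec spans θ·d AU: s = 16.4 × 567.54 = 9307.7 AU.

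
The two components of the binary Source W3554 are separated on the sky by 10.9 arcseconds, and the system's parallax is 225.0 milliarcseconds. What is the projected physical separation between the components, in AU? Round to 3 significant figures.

48.4 AU

d = 1/p = 1/0.2250″ = 4.4444 pc.
At distance d (pc), an angle of θ arcsec spans θ·d AU: s = 10.9 × 4.4444 = 48.444 AU.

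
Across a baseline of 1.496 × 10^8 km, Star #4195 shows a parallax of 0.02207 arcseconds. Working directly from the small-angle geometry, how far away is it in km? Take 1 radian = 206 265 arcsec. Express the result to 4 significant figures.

θ = 0.02207″ = 0.02207/206265 = 1.0700 × 10^-7 rad.
d = B/θ = (1.496 × 10^8) / (1.0700 × 10^-7) = 1.3981 × 10^15 km.

1.398 × 10^15 km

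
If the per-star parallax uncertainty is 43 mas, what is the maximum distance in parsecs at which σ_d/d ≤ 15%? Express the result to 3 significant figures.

σ_d/d = σ_p/p, so the condition is σ_p/p ≤ 0.15, i.e. p ≥ σ_p/0.15.
p_min = 43/0.15 = 286.67 mas = 0.28667 arcsec.
d_max = 1/p_min = 1/0.28667 = 3.4883 pc.

3.49 pc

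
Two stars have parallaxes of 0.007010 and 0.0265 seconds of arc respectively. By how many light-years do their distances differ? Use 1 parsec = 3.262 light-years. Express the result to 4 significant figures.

d_A = 1/0.007010″ = 142.65 pc; d_B = 1/0.02650″ = 37.736 pc.
|d_B − d_A| = |37.736 − 142.65| = 104.91 pc = 104.91 × 3.262 ly = 342.22 ly.

342.2 ly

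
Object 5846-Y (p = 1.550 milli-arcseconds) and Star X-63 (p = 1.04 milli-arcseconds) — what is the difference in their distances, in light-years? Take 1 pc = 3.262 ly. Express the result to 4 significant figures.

d_A = 1/0.001550″ = 645.16 pc; d_B = 1/0.001040″ = 961.54 pc.
|d_B − d_A| = |961.54 − 645.16| = 316.38 pc = 316.38 × 3.262 ly = 1032 ly.

1032 ly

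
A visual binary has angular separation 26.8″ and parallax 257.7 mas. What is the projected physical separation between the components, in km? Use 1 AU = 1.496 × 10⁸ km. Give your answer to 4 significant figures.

1.556 × 10^10 km

d = 1/p = 1/0.2577″ = 3.8805 pc.
At distance d (pc), an angle of θ arcsec spans θ·d AU: s = 26.8 × 3.8805 = 104 AU.
= 104 × 1.496 × 10⁸ km = 1.5558 × 10^10 km.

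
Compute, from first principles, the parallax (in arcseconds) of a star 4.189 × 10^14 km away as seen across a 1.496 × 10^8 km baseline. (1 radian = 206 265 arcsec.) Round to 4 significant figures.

θ ≈ B/d = (1.496 × 10^8) / (4.189 × 10^14) = 3.5713 × 10^-7 rad.
In arcseconds: 3.5713 × 10^-7 × 206265 = 0.073663″.

0.07366 arcsec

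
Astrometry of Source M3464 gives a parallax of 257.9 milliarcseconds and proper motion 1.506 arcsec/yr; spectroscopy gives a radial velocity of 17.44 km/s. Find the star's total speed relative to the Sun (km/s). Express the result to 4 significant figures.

32.72 km/s

d = 1/p = 1/0.2579″ = 3.8775 pc.
v_t = 4.740 μ d = 4.740 × 1.506 × 3.8775 = 27.679 km/s.
v = √(v_r² + v_t²) = √(17.44² + 27.679²) = √1070.28 = 32.715 km/s.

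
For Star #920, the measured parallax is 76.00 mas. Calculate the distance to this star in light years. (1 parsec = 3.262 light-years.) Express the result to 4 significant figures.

p = 76.00 mas = 0.07600 arcsec.
d = 1/p = 1/0.07600 = 13.158 pc.
In light-years: 13.158 × 3.262 = 42.921 ly.

42.92 light years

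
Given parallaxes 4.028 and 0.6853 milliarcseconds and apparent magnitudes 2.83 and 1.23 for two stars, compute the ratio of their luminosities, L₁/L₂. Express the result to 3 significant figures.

L₁/L₂ = 0.00663

d₁ = 1/p₁ = 1/0.004028″ = 248.26 pc; d₂ = 1/p₂ = 1/0.0006853″ = 1459.2 pc.
M₁ = m₁ − 5 log₁₀ d₁ + 5 = 2.83 − 11.9745 + 5 = -4.1445.
M₂ = 1.23 − 15.8206 + 5 = -9.5906.
L₁/L₂ = 10^(0.4(M₂ − M₁)) = 10^(0.4 × (-5.4461)) = 10^(-2.17844) = 0.0066307.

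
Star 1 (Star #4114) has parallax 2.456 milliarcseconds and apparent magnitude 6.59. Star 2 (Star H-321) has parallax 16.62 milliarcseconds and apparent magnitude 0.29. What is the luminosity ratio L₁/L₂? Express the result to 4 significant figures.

L₁/L₂ = 0.1383

d₁ = 1/p₁ = 1/0.002456″ = 407.17 pc; d₂ = 1/p₂ = 1/0.01662″ = 60.168 pc.
M₁ = m₁ − 5 log₁₀ d₁ + 5 = 6.59 − 13.0489 + 5 = -1.4589.
M₂ = 0.29 − 8.8968 + 5 = -3.6068.
L₁/L₂ = 10^(0.4(M₂ − M₁)) = 10^(0.4 × (-2.1479)) = 10^(-0.85916) = 0.13831.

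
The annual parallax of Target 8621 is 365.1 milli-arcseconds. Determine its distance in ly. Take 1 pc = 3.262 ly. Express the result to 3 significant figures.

8.93 ly

p = 365.1 milli-arcseconds = 0.3651 arcsec.
d = 1/p = 1/0.3651 = 2.739 pc.
In light-years: 2.739 × 3.262 = 8.9346 ly.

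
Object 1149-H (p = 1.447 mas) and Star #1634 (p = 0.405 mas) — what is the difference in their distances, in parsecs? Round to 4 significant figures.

1778 pc

d_A = 1/0.001447″ = 691.09 pc; d_B = 1/0.0004050″ = 2469.1 pc.
|d_B − d_A| = |2469.1 − 691.09| = 1778 pc.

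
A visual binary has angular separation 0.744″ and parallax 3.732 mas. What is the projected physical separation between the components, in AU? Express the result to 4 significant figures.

d = 1/p = 1/0.003732″ = 267.95 pc.
At distance d (pc), an angle of θ arcsec spans θ·d AU: s = 0.744 × 267.95 = 199.35 AU.

199.4 AU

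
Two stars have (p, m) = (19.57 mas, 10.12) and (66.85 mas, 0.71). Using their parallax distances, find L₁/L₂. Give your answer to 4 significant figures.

L₁/L₂ = 0.002009

d₁ = 1/p₁ = 1/0.01957″ = 51.099 pc; d₂ = 1/p₂ = 1/0.06685″ = 14.959 pc.
M₁ = m₁ − 5 log₁₀ d₁ + 5 = 10.12 − 8.5421 + 5 = 6.5779.
M₂ = 0.71 − 5.8745 + 5 = -0.1645.
L₁/L₂ = 10^(0.4(M₂ − M₁)) = 10^(0.4 × (-6.7424)) = 10^(-2.69696) = 0.0020093.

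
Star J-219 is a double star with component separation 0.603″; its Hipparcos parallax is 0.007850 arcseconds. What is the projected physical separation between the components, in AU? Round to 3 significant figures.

76.8 AU

d = 1/p = 1/0.007850″ = 127.39 pc.
At distance d (pc), an angle of θ arcsec spans θ·d AU: s = 0.603 × 127.39 = 76.816 AU.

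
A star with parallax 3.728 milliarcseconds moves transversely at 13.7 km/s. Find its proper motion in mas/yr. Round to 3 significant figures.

d = 1/p = 1/0.003728″ = 268.24 pc.
μ = v_t / (4.74 d) = 13.7 / (4.74 × 268.24) = 13.7 / 1271.5 = 0.010775 ″/yr = 10.775 mas/yr.

10.8 mas/yr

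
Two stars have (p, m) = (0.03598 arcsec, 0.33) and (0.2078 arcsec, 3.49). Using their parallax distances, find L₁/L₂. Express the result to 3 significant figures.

L₁/L₂ = 613

d₁ = 1/p₁ = 1/0.03598″ = 27.793 pc; d₂ = 1/p₂ = 1/0.2078″ = 4.8123 pc.
M₁ = m₁ − 5 log₁₀ d₁ + 5 = 0.33 − 7.2197 + 5 = -1.8897.
M₂ = 3.49 − 3.4118 + 5 = 5.0782.
L₁/L₂ = 10^(0.4(M₂ − M₁)) = 10^(0.4 × 6.9679) = 10^2.78716 = 612.58.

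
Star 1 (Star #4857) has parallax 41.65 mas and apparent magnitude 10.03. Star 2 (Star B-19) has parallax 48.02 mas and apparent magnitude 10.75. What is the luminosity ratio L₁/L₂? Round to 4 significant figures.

L₁/L₂ = 2.580

d₁ = 1/p₁ = 1/0.04165″ = 24.01 pc; d₂ = 1/p₂ = 1/0.04802″ = 20.825 pc.
M₁ = m₁ − 5 log₁₀ d₁ + 5 = 10.03 − 6.9020 + 5 = 8.1280.
M₂ = 10.75 − 6.5929 + 5 = 9.1571.
L₁/L₂ = 10^(0.4(M₂ − M₁)) = 10^(0.4 × 1.0291) = 10^0.41164 = 2.5801.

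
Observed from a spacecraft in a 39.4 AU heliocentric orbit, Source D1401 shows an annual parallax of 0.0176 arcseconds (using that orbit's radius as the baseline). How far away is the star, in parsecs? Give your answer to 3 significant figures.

With baseline B (in AU) and parallax p (in arcsec), d = B/p parsecs.
d = 39.4 / 0.0176 = 2238.6 pc.

2240 pc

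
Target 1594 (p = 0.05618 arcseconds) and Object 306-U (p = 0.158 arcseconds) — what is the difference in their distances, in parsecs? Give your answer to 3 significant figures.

d_A = 1/0.05618″ = 17.8 pc; d_B = 1/0.1580″ = 6.3291 pc.
|d_B − d_A| = |6.3291 − 17.8| = 11.471 pc.

11.5 pc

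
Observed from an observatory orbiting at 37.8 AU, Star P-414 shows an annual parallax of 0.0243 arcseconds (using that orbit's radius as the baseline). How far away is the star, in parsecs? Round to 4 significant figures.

With baseline B (in AU) and parallax p (in arcsec), d = B/p parsecs.
d = 37.8 / 0.0243 = 1555.6 pc.

1556 pc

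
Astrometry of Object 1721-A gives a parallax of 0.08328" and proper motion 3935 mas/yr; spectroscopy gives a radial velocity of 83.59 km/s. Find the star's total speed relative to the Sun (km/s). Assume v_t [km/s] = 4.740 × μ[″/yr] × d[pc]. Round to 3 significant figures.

239 km/s

d = 1/p = 1/0.08328″ = 12.008 pc.
μ = 3935 mas/yr = 3.935 ″/yr.
v_t = 4.740 μ d = 4.740 × 3.935 × 12.008 = 223.97 km/s.
v = √(v_r² + v_t²) = √(83.59² + 223.97²) = √57149.8 = 239.06 km/s.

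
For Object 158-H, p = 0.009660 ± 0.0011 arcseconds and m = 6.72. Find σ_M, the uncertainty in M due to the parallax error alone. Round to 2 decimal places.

σ_M = 0.25 mag

M = m − 5 log₁₀ d + 5 = m + 5 log₁₀ p + 5, so ∂M/∂p = 5/(p ln 10).
σ_M = (5/ln 10) · (σ_p/p) = 2.1715 × 0.0011/0.009660 = 2.1715 × 0.11387 = 0.24727.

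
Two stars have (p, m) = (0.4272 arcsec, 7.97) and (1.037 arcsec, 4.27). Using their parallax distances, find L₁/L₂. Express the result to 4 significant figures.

d₁ = 1/p₁ = 1/0.4272″ = 2.3408 pc; d₂ = 1/p₂ = 1/1.037″ = 0.96432 pc.
M₁ = m₁ − 5 log₁₀ d₁ + 5 = 7.97 − 1.8468 + 5 = 11.1232.
M₂ = 4.27 − (-0.0789) + 5 = 9.3489.
L₁/L₂ = 10^(0.4(M₂ − M₁)) = 10^(0.4 × (-1.7743)) = 10^(-0.70972) = 0.19511.

L₁/L₂ = 0.1951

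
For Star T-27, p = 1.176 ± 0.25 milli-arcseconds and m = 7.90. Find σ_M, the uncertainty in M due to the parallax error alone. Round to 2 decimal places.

M = m − 5 log₁₀ d + 5 = m + 5 log₁₀ p + 5, so ∂M/∂p = 5/(p ln 10).
σ_M = (5/ln 10) · (σ_p/p) = 2.1715 × 0.25/1.176 = 2.1715 × 0.21259 = 0.46164.

σ_M = 0.46 mag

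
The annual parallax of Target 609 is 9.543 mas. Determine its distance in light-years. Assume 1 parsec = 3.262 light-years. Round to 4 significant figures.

341.8 light years

p = 9.543 mas = 0.009543 arcsec.
d = 1/p = 1/0.009543 = 104.79 pc.
In light-years: 104.79 × 3.262 = 341.82 ly.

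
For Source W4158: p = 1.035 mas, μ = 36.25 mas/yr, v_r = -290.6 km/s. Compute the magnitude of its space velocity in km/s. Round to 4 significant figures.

334.7 km/s

d = 1/p = 1/0.001035″ = 966.18 pc.
μ = 36.25 mas/yr = 0.03625 ″/yr.
v_t = 4.740 μ d = 4.740 × 0.03625 × 966.18 = 166.01 km/s.
v = √(v_r² + v_t²) = √((-290.6)² + 166.01²) = √112008 = 334.68 km/s.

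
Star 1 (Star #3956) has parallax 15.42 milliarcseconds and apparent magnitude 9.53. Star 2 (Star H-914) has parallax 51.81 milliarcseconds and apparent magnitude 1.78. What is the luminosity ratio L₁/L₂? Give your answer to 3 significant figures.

L₁/L₂ = 0.00897

d₁ = 1/p₁ = 1/0.01542″ = 64.851 pc; d₂ = 1/p₂ = 1/0.05181″ = 19.301 pc.
M₁ = m₁ − 5 log₁₀ d₁ + 5 = 9.53 − 9.0596 + 5 = 5.4704.
M₂ = 1.78 − 6.4279 + 5 = 0.3521.
L₁/L₂ = 10^(0.4(M₂ − M₁)) = 10^(0.4 × (-5.1183)) = 10^(-2.04732) = 0.0089677.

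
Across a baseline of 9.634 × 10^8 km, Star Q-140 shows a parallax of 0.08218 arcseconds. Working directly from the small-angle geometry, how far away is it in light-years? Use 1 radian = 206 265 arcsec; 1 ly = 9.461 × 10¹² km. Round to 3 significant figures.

256 ly

θ = 0.08218″ = 0.08218/206265 = 3.9842 × 10^-7 rad.
d = B/θ = (9.634 × 10^8) / (3.9842 × 10^-7) = 2.4181 × 10^15 km = (2.4181 × 10^15) / (9.461 × 10^12) ly = 255.59 ly.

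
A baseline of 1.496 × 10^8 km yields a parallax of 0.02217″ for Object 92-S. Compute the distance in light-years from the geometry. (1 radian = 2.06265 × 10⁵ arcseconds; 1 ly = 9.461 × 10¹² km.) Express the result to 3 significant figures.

147 ly

θ = 0.02217″ = 0.02217/206265 = 1.0748 × 10^-7 rad.
d = B/θ = (1.496 × 10^8) / (1.0748 × 10^-7) = 1.3919 × 10^15 km = (1.3919 × 10^15) / (9.461 × 10^12) ly = 147.12 ly.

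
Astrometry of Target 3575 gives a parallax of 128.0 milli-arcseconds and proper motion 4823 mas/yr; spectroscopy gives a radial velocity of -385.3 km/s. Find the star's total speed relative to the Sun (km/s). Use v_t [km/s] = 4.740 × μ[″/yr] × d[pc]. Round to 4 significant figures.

424.7 km/s

d = 1/p = 1/0.1280″ = 7.8125 pc.
μ = 4823 mas/yr = 4.823 ″/yr.
v_t = 4.740 μ d = 4.740 × 4.823 × 7.8125 = 178.6 km/s.
v = √(v_r² + v_t²) = √((-385.3)² + 178.6²) = √180354 = 424.68 km/s.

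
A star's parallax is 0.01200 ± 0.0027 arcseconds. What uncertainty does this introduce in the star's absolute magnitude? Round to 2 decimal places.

M = m − 5 log₁₀ d + 5 = m + 5 log₁₀ p + 5, so ∂M/∂p = 5/(p ln 10).
σ_M = (5/ln 10) · (σ_p/p) = 2.1715 × 0.0027/0.01200 = 2.1715 × 0.225 = 0.48859.

σ_M = 0.49 mag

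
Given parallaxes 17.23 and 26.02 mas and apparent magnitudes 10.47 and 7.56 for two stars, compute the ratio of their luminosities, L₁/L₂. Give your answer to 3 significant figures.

L₁/L₂ = 0.156

d₁ = 1/p₁ = 1/0.01723″ = 58.038 pc; d₂ = 1/p₂ = 1/0.02602″ = 38.432 pc.
M₁ = m₁ − 5 log₁₀ d₁ + 5 = 10.47 − 8.8186 + 5 = 6.6514.
M₂ = 7.56 − 7.9235 + 5 = 4.6365.
L₁/L₂ = 10^(0.4(M₂ − M₁)) = 10^(0.4 × (-2.0149)) = 10^(-0.80596) = 0.15633.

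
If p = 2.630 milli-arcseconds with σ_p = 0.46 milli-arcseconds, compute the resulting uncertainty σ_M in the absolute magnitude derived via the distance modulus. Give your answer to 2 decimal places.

M = m − 5 log₁₀ d + 5 = m + 5 log₁₀ p + 5, so ∂M/∂p = 5/(p ln 10).
σ_M = (5/ln 10) · (σ_p/p) = 2.1715 × 0.46/2.630 = 2.1715 × 0.1749 = 0.3798.

σ_M = 0.38 mag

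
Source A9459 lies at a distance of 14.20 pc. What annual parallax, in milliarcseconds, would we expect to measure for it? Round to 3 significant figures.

p = 1/d = 1/14.2 = 0.070423 arcsec.
= 0.070423 × 1000 = 70.423 mas.

70.4 mas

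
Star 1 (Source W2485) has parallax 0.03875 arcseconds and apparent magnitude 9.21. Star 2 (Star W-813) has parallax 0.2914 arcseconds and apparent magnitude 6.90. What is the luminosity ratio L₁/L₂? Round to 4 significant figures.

d₁ = 1/p₁ = 1/0.03875″ = 25.806 pc; d₂ = 1/p₂ = 1/0.2914″ = 3.4317 pc.
M₁ = m₁ − 5 log₁₀ d₁ + 5 = 9.21 − 7.0586 + 5 = 7.1514.
M₂ = 6.90 − 2.6775 + 5 = 9.2225.
L₁/L₂ = 10^(0.4(M₂ − M₁)) = 10^(0.4 × 2.0711) = 10^0.82844 = 6.7366.

L₁/L₂ = 6.737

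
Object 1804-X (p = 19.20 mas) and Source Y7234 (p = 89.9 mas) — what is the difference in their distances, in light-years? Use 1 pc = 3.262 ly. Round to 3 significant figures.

d_A = 1/0.01920″ = 52.083 pc; d_B = 1/0.08990″ = 11.123 pc.
|d_B − d_A| = |11.123 − 52.083| = 40.96 pc = 40.96 × 3.262 ly = 133.61 ly.

134 ly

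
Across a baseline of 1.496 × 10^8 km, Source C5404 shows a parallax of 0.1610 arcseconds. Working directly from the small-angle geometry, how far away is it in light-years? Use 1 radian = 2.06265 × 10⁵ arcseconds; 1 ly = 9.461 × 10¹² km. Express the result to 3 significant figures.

20.3 ly

θ = 0.1610″ = 0.1610/206265 = 7.8055 × 10^-7 rad.
d = B/θ = (1.496 × 10^8) / (7.8055 × 10^-7) = 1.9166 × 10^14 km = (1.9166 × 10^14) / (9.461 × 10^12) ly = 20.258 ly.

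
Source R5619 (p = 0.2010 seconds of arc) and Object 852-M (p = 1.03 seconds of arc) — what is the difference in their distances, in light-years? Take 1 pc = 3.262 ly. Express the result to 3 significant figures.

d_A = 1/0.2010″ = 4.9751 pc; d_B = 1/1.030″ = 0.97087 pc.
|d_B − d_A| = |0.97087 − 4.9751| = 4.0042 pc = 4.0042 × 3.262 ly = 13.062 ly.

13.1 ly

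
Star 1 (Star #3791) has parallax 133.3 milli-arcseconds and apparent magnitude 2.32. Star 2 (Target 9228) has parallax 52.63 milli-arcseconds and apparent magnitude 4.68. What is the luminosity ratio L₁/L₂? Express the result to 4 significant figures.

L₁/L₂ = 1.370

d₁ = 1/p₁ = 1/0.1333″ = 7.5019 pc; d₂ = 1/p₂ = 1/0.05263″ = 19.001 pc.
M₁ = m₁ − 5 log₁₀ d₁ + 5 = 2.32 − 4.3759 + 5 = 2.9441.
M₂ = 4.68 − 6.3939 + 5 = 3.2861.
L₁/L₂ = 10^(0.4(M₂ − M₁)) = 10^(0.4 × 0.3420) = 10^0.13680 = 1.3703.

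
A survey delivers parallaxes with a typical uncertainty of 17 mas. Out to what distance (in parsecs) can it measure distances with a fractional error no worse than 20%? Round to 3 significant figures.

11.8 pc

σ_d/d = σ_p/p, so the condition is σ_p/p ≤ 0.20, i.e. p ≥ σ_p/0.20.
p_min = 17/0.20 = 85 mas = 0.085 arcsec.
d_max = 1/p_min = 1/0.085 = 11.765 pc.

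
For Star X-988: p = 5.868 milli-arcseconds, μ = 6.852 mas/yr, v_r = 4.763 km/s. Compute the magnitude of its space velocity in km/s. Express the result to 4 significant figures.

d = 1/p = 1/0.005868″ = 170.42 pc.
μ = 6.852 mas/yr = 0.006852 ″/yr.
v_t = 4.740 μ d = 4.740 × 0.006852 × 170.42 = 5.535 km/s.
v = √(v_r² + v_t²) = √(4.763² + 5.535²) = √53.3224 = 7.3022 km/s.

7.302 km/s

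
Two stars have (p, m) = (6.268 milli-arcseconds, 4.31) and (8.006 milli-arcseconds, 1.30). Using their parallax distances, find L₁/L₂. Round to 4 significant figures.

d₁ = 1/p₁ = 1/0.006268″ = 159.54 pc; d₂ = 1/p₂ = 1/0.008006″ = 124.91 pc.
M₁ = m₁ − 5 log₁₀ d₁ + 5 = 4.31 − 11.0143 + 5 = -1.7043.
M₂ = 1.30 − 10.4830 + 5 = -4.1830.
L₁/L₂ = 10^(0.4(M₂ − M₁)) = 10^(0.4 × (-2.4787)) = 10^(-0.99148) = 0.10198.

L₁/L₂ = 0.1020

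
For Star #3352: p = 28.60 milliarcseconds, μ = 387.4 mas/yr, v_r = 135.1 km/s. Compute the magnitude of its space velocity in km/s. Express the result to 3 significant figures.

150 km/s

d = 1/p = 1/0.02860″ = 34.965 pc.
μ = 387.4 mas/yr = 0.3874 ″/yr.
v_t = 4.740 μ d = 4.740 × 0.3874 × 34.965 = 64.205 km/s.
v = √(v_r² + v_t²) = √(135.1² + 64.205²) = √22374.3 = 149.58 km/s.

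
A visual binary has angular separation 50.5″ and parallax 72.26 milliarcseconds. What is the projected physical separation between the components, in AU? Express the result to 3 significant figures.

699 AU

d = 1/p = 1/0.07226″ = 13.839 pc.
At distance d (pc), an angle of θ arcsec spans θ·d AU: s = 50.5 × 13.839 = 698.87 AU.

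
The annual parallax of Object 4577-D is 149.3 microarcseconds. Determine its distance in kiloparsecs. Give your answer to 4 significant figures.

6.698 kpc

p = 149.3 microarcseconds = 0.0001493 arcsec.
d = 1/p = 1/0.0001493 = 6697.9 pc.
= 6.6979 kpc.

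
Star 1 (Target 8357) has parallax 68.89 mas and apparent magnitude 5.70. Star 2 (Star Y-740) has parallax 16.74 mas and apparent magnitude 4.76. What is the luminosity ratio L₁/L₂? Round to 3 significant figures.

L₁/L₂ = 0.0248

d₁ = 1/p₁ = 1/0.06889″ = 14.516 pc; d₂ = 1/p₂ = 1/0.01674″ = 59.737 pc.
M₁ = m₁ − 5 log₁₀ d₁ + 5 = 5.70 − 5.8092 + 5 = 4.8908.
M₂ = 4.76 − 8.8812 + 5 = 0.8788.
L₁/L₂ = 10^(0.4(M₂ − M₁)) = 10^(0.4 × (-4.0120)) = 10^(-1.60480) = 0.024843.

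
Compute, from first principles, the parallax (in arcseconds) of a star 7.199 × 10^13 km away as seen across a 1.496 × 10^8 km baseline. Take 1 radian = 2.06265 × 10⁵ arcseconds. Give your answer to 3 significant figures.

0.429 arcsec

θ ≈ B/d = (1.496 × 10^8) / (7.199 × 10^13) = 2.0781 × 10^-6 rad.
In arcseconds: 2.0781 × 10^-6 × 206265 = 0.42864″.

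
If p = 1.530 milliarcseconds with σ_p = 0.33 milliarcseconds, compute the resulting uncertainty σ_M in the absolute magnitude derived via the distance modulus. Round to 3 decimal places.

σ_M = 0.468 mag

M = m − 5 log₁₀ d + 5 = m + 5 log₁₀ p + 5, so ∂M/∂p = 5/(p ln 10).
σ_M = (5/ln 10) · (σ_p/p) = 2.1715 × 0.33/1.530 = 2.1715 × 0.21569 = 0.46837.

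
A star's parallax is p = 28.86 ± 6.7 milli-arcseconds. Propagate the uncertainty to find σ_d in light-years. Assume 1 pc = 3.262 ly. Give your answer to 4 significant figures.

d = 1/p, so σ_d = σ_p / p².
σ_d = 0.00670 / (0.02886)² = 0.00670 / 0.0008329 = 8.0442 pc = 8.0442 × 3.262 ly = 26.24 ly.

26.24 ly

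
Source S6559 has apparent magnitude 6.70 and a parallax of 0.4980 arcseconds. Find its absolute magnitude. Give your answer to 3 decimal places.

d = 1/p = 1/0.4980″ = 2.008 pc.
m − M = 5 log₁₀(2.008) − 5 = 1.5138 − 5 = -3.4862.
M = m − (m − M) = 6.70 − (-3.4862) = 10.186.

M = 10.186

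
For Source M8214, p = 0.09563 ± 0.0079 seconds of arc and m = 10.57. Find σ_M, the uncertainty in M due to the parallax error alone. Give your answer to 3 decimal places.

M = m − 5 log₁₀ d + 5 = m + 5 log₁₀ p + 5, so ∂M/∂p = 5/(p ln 10).
σ_M = (5/ln 10) · (σ_p/p) = 2.1715 × 0.0079/0.09563 = 2.1715 × 0.08261 = 0.17939.

σ_M = 0.179 mag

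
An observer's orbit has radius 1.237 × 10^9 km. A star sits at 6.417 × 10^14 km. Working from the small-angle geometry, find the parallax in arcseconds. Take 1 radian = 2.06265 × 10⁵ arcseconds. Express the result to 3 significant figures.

θ ≈ B/d = (1.237 × 10^9) / (6.417 × 10^14) = 1.9277 × 10^-6 rad.
In arcseconds: 1.9277 × 10^-6 × 206265 = 0.39762″.

0.398 arcsec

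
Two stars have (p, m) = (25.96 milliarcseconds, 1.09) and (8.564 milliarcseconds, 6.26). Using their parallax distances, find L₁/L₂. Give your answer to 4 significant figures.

d₁ = 1/p₁ = 1/0.02596″ = 38.521 pc; d₂ = 1/p₂ = 1/0.008564″ = 116.77 pc.
M₁ = m₁ − 5 log₁₀ d₁ + 5 = 1.09 − 7.9285 + 5 = -1.8385.
M₂ = 6.26 − 10.3367 + 5 = 0.9233.
L₁/L₂ = 10^(0.4(M₂ − M₁)) = 10^(0.4 × 2.7618) = 10^1.10472 = 12.727.

L₁/L₂ = 12.73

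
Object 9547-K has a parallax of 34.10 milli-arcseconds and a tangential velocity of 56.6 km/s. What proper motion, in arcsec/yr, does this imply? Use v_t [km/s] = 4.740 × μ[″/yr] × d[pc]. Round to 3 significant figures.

0.407 arcsec/yr

d = 1/p = 1/0.03410″ = 29.326 pc.
μ = v_t / (4.74 d) = 56.6 / (4.74 × 29.326) = 56.6 / 139.01 = 0.40716 ″/yr.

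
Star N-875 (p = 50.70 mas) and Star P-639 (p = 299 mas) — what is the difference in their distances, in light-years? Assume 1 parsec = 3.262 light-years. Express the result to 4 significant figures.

53.43 ly

d_A = 1/0.05070″ = 19.724 pc; d_B = 1/0.2990″ = 3.3445 pc.
|d_B − d_A| = |3.3445 − 19.724| = 16.38 pc = 16.38 × 3.262 ly = 53.432 ly.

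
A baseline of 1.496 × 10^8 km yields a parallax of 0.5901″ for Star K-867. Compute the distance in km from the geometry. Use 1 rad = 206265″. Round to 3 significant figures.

θ = 0.5901″ = 0.5901/206265 = 2.8609 × 10^-6 rad.
d = B/θ = (1.496 × 10^8) / (2.8609 × 10^-6) = 5.2291 × 10^13 km.

5.23 × 10^13 km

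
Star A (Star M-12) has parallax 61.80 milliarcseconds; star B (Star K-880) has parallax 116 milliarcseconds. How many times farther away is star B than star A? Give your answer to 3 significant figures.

Since d = 1/p, d_B/d_A = p_A/p_B.
= 61.80 / 116 = 0.53276.

0.533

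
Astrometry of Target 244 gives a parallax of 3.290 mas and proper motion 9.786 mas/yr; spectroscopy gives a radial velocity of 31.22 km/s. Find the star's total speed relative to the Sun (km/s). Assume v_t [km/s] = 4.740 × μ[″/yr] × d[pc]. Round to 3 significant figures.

34.3 km/s

d = 1/p = 1/0.003290″ = 303.95 pc.
μ = 9.786 mas/yr = 0.009786 ″/yr.
v_t = 4.740 μ d = 4.740 × 0.009786 × 303.95 = 14.099 km/s.
v = √(v_r² + v_t²) = √(31.22² + 14.099²) = √1173.47 = 34.256 km/s.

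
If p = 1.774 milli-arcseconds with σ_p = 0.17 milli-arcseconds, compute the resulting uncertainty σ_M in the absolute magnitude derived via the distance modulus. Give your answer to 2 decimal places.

σ_M = 0.21 mag

M = m − 5 log₁₀ d + 5 = m + 5 log₁₀ p + 5, so ∂M/∂p = 5/(p ln 10).
σ_M = (5/ln 10) · (σ_p/p) = 2.1715 × 0.17/1.774 = 2.1715 × 0.095829 = 0.20809.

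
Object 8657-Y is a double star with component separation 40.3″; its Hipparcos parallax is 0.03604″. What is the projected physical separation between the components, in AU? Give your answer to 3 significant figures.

d = 1/p = 1/0.03604″ = 27.747 pc.
At distance d (pc), an angle of θ arcsec spans θ·d AU: s = 40.3 × 27.747 = 1118.2 AU.

1120 AU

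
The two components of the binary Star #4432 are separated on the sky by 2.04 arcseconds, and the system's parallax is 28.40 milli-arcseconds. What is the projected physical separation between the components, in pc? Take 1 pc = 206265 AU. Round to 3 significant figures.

d = 1/p = 1/0.02840″ = 35.211 pc.
At distance d (pc), an angle of θ arcsec spans θ·d AU: s = 2.04 × 35.211 = 71.83 AU.
= 71.83 / 206265 = 0.00034824 pc.

0.000348 pc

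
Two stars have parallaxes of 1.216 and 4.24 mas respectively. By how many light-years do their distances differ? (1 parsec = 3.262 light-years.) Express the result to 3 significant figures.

d_A = 1/0.001216″ = 822.37 pc; d_B = 1/0.004240″ = 235.85 pc.
|d_B − d_A| = |235.85 − 822.37| = 586.52 pc = 586.52 × 3.262 ly = 1913.2 ly.

1910 ly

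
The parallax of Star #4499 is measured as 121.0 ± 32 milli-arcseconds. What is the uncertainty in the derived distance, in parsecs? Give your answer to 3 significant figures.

2.19 pc

d = 1/p, so σ_d = σ_p / p².
σ_d = 0.0320 / (0.1210)² = 0.0320 / 0.014641 = 2.1856 pc.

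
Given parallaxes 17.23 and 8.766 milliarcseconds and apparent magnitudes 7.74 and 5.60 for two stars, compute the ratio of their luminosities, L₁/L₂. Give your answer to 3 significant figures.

L₁/L₂ = 0.0361

d₁ = 1/p₁ = 1/0.01723″ = 58.038 pc; d₂ = 1/p₂ = 1/0.008766″ = 114.08 pc.
M₁ = m₁ − 5 log₁₀ d₁ + 5 = 7.74 − 8.8186 + 5 = 3.9214.
M₂ = 5.60 − 10.2860 + 5 = 0.3140.
L₁/L₂ = 10^(0.4(M₂ − M₁)) = 10^(0.4 × (-3.6074)) = 10^(-1.44296) = 0.036061.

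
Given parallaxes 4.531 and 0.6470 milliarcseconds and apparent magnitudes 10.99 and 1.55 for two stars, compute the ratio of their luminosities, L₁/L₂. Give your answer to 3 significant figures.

d₁ = 1/p₁ = 1/0.004531″ = 220.7 pc; d₂ = 1/p₂ = 1/0.0006470″ = 1545.6 pc.
M₁ = m₁ − 5 log₁₀ d₁ + 5 = 10.99 − 11.7190 + 5 = 4.2710.
M₂ = 1.55 − 15.9455 + 5 = -9.3955.
L₁/L₂ = 10^(0.4(M₂ − M₁)) = 10^(0.4 × (-13.6665)) = 10^(-5.46660) = 0.0000034151.

L₁/L₂ = 3.42 × 10^-6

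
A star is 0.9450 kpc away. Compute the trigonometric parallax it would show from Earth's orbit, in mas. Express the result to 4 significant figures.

1.058 mas

d = 0.9450 kpc = 945 pc.
p = 1/d = 1/945 = 0.0010582 arcsec.
= 0.0010582 × 1000 = 1.0582 mas.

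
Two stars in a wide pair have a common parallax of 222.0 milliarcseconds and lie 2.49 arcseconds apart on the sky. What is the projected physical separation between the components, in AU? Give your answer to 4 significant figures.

d = 1/p = 1/0.2220″ = 4.5045 pc.
At distance d (pc), an angle of θ arcsec spans θ·d AU: s = 2.49 × 4.5045 = 11.216 AU.

11.22 AU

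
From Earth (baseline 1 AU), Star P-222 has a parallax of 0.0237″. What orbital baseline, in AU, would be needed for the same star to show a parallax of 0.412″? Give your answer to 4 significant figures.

17.38 AU

Parallax scales linearly with baseline: p ∝ B, so B = p_target / p_Earth × 1 AU.
B = 0.412 / 0.0237 = 17.384 AU.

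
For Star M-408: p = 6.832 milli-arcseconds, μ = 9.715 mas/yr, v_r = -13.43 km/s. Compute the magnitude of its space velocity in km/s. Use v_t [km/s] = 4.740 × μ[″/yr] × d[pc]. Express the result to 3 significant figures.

15.0 km/s

d = 1/p = 1/0.006832″ = 146.37 pc.
μ = 9.715 mas/yr = 0.009715 ″/yr.
v_t = 4.740 μ d = 4.740 × 0.009715 × 146.37 = 6.7402 km/s.
v = √(v_r² + v_t²) = √((-13.43)² + 6.7402²) = √225.795 = 15.026 km/s.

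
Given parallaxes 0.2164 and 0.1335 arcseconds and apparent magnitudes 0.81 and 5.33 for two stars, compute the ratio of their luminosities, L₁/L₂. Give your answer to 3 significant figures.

L₁/L₂ = 24.5

d₁ = 1/p₁ = 1/0.2164″ = 4.6211 pc; d₂ = 1/p₂ = 1/0.1335″ = 7.4906 pc.
M₁ = m₁ − 5 log₁₀ d₁ + 5 = 0.81 − 3.3237 + 5 = 2.4863.
M₂ = 5.33 − 4.3726 + 5 = 5.9574.
L₁/L₂ = 10^(0.4(M₂ − M₁)) = 10^(0.4 × 3.4711) = 10^1.38844 = 24.459.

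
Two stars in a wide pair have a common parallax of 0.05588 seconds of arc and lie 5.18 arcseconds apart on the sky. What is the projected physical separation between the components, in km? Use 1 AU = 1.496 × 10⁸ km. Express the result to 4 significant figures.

1.387 × 10^10 km

d = 1/p = 1/0.05588″ = 17.895 pc.
At distance d (pc), an angle of θ arcsec spans θ·d AU: s = 5.18 × 17.895 = 92.696 AU.
= 92.696 × 1.496 × 10⁸ km = 1.3867 × 10^10 km.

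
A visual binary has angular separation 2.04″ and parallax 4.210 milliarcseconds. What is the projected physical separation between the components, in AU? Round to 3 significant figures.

d = 1/p = 1/0.004210″ = 237.53 pc.
At distance d (pc), an angle of θ arcsec spans θ·d AU: s = 2.04 × 237.53 = 484.56 AU.

485 AU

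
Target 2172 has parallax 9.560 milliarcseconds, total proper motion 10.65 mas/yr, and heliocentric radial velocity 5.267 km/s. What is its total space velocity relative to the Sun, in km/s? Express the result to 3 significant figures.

7.46 km/s

d = 1/p = 1/0.009560″ = 104.6 pc.
μ = 10.65 mas/yr = 0.01065 ″/yr.
v_t = 4.740 μ d = 4.740 × 0.01065 × 104.6 = 5.2803 km/s.
v = √(v_r² + v_t²) = √(5.267² + 5.2803²) = √55.6229 = 7.4581 km/s.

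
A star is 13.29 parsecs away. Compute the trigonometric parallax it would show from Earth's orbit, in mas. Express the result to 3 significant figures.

75.2 mas

p = 1/d = 1/13.29 = 0.075245 arcsec.
= 0.075245 × 1000 = 75.245 mas.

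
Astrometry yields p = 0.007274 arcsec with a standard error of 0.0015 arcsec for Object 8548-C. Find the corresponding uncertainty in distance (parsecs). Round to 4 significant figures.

28.35 pc

d = 1/p, so σ_d = σ_p / p².
σ_d = 0.00150 / (0.007274)² = 0.00150 / 0.000052911 = 28.349 pc.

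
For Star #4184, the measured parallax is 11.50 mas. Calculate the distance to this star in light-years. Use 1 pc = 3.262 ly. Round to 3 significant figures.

p = 11.50 mas = 0.01150 arcsec.
d = 1/p = 1/0.01150 = 86.957 pc.
In light-years: 86.957 × 3.262 = 283.65 ly.

284 light years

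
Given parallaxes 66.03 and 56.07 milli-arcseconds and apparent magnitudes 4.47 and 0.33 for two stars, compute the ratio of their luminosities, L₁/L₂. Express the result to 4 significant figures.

d₁ = 1/p₁ = 1/0.06603″ = 15.145 pc; d₂ = 1/p₂ = 1/0.05607″ = 17.835 pc.
M₁ = m₁ − 5 log₁₀ d₁ + 5 = 4.47 − 5.9013 + 5 = 3.5687.
M₂ = 0.33 − 6.2564 + 5 = -0.9264.
L₁/L₂ = 10^(0.4(M₂ − M₁)) = 10^(0.4 × (-4.4951)) = 10^(-1.79804) = 0.015921.

L₁/L₂ = 0.01592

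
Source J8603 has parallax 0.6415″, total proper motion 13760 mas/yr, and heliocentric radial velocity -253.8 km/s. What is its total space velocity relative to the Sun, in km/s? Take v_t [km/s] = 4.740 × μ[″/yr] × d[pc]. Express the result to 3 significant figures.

273 km/s

d = 1/p = 1/0.6415″ = 1.5588 pc.
μ = 13760 mas/yr = 13.76 ″/yr.
v_t = 4.740 μ d = 4.740 × 13.76 × 1.5588 = 101.67 km/s.
v = √(v_r² + v_t²) = √((-253.8)² + 101.67²) = √74751.2 = 273.41 km/s.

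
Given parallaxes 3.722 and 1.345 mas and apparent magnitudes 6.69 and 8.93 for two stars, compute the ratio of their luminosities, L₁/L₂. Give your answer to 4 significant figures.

d₁ = 1/p₁ = 1/0.003722″ = 268.67 pc; d₂ = 1/p₂ = 1/0.001345″ = 743.49 pc.
M₁ = m₁ − 5 log₁₀ d₁ + 5 = 6.69 − 12.1461 + 5 = -0.4561.
M₂ = 8.93 − 14.3564 + 5 = -0.4264.
L₁/L₂ = 10^(0.4(M₂ − M₁)) = 10^(0.4 × 0.0297) = 10^0.01188 = 1.0277.

L₁/L₂ = 1.028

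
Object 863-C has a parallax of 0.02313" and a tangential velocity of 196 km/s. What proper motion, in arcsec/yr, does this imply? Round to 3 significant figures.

d = 1/p = 1/0.02313″ = 43.234 pc.
μ = v_t / (4.74 d) = 196 / (4.74 × 43.234) = 196 / 204.93 = 0.95642 ″/yr.

0.956 arcsec/yr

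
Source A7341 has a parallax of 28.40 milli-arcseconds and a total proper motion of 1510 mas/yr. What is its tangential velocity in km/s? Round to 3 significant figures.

d = 1/p = 1/0.02840″ = 35.211 pc.
μ = 1510 mas/yr = 1.51 ″/yr.
v_t = 4.74 × μ × d = 4.74 × 1.51 × 35.211 = 252.02 km/s.

252 km/s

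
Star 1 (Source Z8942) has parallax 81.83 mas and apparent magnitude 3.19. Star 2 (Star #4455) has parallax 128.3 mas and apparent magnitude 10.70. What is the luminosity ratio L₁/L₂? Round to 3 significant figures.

L₁/L₂ = 2480

d₁ = 1/p₁ = 1/0.08183″ = 12.22 pc; d₂ = 1/p₂ = 1/0.1283″ = 7.7942 pc.
M₁ = m₁ − 5 log₁₀ d₁ + 5 = 3.19 − 5.4354 + 5 = 2.7546.
M₂ = 10.70 − 4.4589 + 5 = 11.2411.
L₁/L₂ = 10^(0.4(M₂ − M₁)) = 10^(0.4 × 8.4865) = 10^3.39460 = 2480.8.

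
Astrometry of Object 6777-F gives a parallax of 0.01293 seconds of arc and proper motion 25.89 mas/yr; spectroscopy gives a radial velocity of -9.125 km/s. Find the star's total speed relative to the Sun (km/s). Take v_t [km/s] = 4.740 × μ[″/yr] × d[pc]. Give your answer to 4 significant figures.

d = 1/p = 1/0.01293″ = 77.34 pc.
μ = 25.89 mas/yr = 0.02589 ″/yr.
v_t = 4.740 μ d = 4.740 × 0.02589 × 77.34 = 9.4911 km/s.
v = √(v_r² + v_t²) = √((-9.125)² + 9.4911²) = √173.347 = 13.166 km/s.

13.17 km/s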